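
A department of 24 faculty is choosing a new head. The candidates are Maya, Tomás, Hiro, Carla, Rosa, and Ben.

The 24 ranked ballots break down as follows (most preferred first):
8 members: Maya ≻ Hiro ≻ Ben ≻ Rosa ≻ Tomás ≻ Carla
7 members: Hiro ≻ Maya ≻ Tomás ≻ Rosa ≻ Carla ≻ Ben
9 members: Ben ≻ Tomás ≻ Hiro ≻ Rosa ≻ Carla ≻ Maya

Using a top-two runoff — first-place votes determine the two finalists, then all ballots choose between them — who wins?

Maya

Round 1 first-place votes: Maya 8, Tomás 0, Hiro 7, Carla 0, Rosa 0, Ben 9. Ben and Maya advance.
Runoff: Ben is ranked above Maya on 9 ballots, Maya above Ben on 15.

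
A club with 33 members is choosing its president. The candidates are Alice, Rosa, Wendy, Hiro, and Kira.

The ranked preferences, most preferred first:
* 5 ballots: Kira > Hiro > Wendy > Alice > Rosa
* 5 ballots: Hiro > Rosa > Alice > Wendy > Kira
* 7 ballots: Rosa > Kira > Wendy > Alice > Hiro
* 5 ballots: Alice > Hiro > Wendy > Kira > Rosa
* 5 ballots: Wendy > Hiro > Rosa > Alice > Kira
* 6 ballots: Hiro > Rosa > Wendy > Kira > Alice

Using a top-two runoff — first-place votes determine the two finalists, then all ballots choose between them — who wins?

Round 1 first-place votes: Alice 5, Rosa 7, Wendy 5, Hiro 11, Kira 5. Hiro and Rosa advance.
Runoff: Hiro is ranked above Rosa on 26 ballots, Rosa above Hiro on 7.

Hiro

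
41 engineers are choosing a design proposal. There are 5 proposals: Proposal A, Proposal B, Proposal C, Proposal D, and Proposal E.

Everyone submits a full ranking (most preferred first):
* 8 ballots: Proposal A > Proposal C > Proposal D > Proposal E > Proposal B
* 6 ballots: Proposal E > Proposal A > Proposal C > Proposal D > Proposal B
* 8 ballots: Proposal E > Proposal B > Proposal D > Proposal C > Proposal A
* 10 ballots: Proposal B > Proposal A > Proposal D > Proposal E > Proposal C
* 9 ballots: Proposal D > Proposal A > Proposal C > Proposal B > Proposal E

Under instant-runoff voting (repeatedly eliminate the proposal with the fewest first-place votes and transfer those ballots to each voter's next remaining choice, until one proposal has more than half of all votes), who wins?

Proposal D

Round 1: Proposal A 8, Proposal B 10, Proposal C 0, Proposal D 9, Proposal E 14. Proposal C eliminated.
Round 2: Proposal A 8, Proposal B 10, Proposal D 9, Proposal E 14. Proposal A eliminated.
Round 3: Proposal B 10, Proposal D 17, Proposal E 14. Proposal B eliminated.
Round 4: Proposal D 27, Proposal E 14. Proposal D has a majority (≥21).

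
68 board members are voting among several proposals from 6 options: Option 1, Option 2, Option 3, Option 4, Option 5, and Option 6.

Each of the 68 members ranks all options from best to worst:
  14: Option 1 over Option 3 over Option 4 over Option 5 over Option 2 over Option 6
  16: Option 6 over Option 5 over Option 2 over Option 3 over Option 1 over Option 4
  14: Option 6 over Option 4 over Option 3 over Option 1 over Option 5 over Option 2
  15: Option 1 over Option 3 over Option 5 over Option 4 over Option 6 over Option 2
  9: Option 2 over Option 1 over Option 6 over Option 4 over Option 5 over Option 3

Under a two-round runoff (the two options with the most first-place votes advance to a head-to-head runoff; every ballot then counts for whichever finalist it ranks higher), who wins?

Round 1 first-place votes: Option 1 29, Option 2 9, Option 3 0, Option 4 0, Option 5 0, Option 6 30. Option 6 and Option 1 advance.
Runoff: Option 6 is ranked above Option 1 on 30 ballots, Option 1 above Option 6 on 38.

Option 1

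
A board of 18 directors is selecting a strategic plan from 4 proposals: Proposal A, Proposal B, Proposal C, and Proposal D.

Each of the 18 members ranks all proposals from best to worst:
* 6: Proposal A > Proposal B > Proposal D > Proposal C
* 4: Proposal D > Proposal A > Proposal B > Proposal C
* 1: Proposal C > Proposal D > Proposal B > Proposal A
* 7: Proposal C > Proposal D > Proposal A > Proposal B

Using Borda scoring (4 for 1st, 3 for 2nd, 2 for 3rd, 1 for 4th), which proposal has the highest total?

Proposal A: 6×4 + 4×3 + 1×1 + 7×2 = 51
Proposal B: 6×3 + 4×2 + 1×2 + 7×1 = 35
Proposal C: 6×1 + 4×1 + 1×4 + 7×4 = 42
Proposal D: 6×2 + 4×4 + 1×3 + 7×3 = 52

Proposal D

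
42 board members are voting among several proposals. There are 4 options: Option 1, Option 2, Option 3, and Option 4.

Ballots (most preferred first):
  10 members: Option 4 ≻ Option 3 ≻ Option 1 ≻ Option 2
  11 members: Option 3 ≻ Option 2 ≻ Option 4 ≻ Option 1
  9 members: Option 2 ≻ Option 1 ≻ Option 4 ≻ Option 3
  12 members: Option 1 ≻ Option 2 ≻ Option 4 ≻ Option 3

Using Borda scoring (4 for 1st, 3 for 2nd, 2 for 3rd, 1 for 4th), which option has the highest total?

Option 1: 10×2 + 11×1 + 9×3 + 12×4 = 106
Option 2: 10×1 + 11×3 + 9×4 + 12×3 = 115
Option 3: 10×3 + 11×4 + 9×1 + 12×1 = 95
Option 4: 10×4 + 11×2 + 9×2 + 12×2 = 104

Option 2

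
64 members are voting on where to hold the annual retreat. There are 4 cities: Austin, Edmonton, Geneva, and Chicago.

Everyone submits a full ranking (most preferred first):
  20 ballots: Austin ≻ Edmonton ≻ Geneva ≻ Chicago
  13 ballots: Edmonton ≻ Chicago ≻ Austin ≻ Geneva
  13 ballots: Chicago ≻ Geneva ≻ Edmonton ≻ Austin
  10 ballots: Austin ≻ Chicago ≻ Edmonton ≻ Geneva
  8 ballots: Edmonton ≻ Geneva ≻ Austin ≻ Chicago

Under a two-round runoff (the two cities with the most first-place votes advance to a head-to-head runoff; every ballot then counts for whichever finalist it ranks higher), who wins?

Round 1 first-place votes: Austin 30, Edmonton 21, Geneva 0, Chicago 13. Austin and Edmonton advance.
Runoff: Austin is ranked above Edmonton on 30 ballots, Edmonton above Austin on 34.

Edmonton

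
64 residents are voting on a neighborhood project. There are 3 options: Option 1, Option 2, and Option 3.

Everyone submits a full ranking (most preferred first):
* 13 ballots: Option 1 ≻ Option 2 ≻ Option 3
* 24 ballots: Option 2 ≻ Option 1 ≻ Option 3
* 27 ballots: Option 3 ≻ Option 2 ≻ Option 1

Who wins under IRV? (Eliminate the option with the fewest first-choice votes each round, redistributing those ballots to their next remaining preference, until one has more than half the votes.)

Round 1: Option 1 13, Option 2 24, Option 3 27. Option 1 eliminated.
Round 2: Option 2 37, Option 3 27. Option 2 has a majority (≥33).

Option 2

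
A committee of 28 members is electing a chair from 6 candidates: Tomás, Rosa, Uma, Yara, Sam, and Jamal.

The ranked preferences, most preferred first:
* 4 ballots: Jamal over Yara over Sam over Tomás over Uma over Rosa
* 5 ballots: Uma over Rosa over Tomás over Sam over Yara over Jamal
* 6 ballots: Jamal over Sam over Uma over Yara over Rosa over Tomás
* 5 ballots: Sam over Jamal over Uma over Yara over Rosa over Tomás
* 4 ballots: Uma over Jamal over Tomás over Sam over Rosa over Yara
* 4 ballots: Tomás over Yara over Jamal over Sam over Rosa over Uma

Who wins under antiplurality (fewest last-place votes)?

Last-place votes: Tomás 11, Rosa 4, Uma 4, Yara 4, Sam 0, Jamal 5.

Sam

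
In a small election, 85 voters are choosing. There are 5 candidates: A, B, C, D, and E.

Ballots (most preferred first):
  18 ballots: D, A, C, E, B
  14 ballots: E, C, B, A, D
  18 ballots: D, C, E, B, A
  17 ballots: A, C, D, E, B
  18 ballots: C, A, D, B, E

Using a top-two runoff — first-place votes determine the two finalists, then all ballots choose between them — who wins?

Round 1 first-place votes: A 17, B 0, C 18, D 36, E 14. D and C advance.
Runoff: D is ranked above C on 36 ballots, C above D on 49.

C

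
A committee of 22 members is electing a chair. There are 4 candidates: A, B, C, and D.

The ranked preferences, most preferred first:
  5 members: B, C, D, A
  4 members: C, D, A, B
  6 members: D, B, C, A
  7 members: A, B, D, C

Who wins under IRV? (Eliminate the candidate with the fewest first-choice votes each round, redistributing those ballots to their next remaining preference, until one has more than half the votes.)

D

Round 1: A 7, B 5, C 4, D 6. C eliminated.
Round 2: A 7, B 5, D 10. B eliminated.
Round 3: A 7, D 15. D has a majority (≥12).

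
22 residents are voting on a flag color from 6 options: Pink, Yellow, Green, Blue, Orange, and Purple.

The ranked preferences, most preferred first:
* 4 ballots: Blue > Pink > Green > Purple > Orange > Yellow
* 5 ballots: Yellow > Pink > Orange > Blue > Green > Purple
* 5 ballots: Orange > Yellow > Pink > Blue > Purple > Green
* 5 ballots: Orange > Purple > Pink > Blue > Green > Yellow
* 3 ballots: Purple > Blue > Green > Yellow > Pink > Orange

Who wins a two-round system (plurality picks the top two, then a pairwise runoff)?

Round 1 first-place votes: Pink 0, Yellow 5, Green 0, Blue 4, Orange 10, Purple 3. Orange and Yellow advance.
Runoff: Orange is ranked above Yellow on 14 ballots, Yellow above Orange on 8.

Orange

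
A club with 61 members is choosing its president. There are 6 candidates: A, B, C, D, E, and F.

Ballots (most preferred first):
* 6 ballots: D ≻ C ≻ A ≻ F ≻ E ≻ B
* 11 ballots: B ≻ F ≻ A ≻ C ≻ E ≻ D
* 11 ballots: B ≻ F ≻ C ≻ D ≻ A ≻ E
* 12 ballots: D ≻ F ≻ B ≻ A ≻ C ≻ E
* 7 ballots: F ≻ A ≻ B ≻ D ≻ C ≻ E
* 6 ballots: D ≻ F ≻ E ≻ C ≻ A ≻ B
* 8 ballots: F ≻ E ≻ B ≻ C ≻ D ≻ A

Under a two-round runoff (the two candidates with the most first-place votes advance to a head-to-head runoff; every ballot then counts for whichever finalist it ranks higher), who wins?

B

Round 1 first-place votes: A 0, B 22, C 0, D 24, E 0, F 15. D and B advance.
Runoff: D is ranked above B on 24 ballots, B above D on 37.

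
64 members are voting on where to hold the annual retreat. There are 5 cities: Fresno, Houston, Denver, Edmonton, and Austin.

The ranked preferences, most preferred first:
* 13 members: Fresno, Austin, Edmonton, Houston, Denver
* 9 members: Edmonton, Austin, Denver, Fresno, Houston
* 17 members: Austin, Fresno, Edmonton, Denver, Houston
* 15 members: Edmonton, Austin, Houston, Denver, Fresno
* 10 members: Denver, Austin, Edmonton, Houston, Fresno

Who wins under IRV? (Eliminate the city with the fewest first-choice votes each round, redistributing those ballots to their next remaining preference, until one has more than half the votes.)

Round 1: Fresno 13, Houston 0, Denver 10, Edmonton 24, Austin 17. Houston eliminated.
Round 2: Fresno 13, Denver 10, Edmonton 24, Austin 17. Denver eliminated.
Round 3: Fresno 13, Edmonton 24, Austin 27. Fresno eliminated.
Round 4: Edmonton 24, Austin 40. Austin has a majority (≥33).

Austin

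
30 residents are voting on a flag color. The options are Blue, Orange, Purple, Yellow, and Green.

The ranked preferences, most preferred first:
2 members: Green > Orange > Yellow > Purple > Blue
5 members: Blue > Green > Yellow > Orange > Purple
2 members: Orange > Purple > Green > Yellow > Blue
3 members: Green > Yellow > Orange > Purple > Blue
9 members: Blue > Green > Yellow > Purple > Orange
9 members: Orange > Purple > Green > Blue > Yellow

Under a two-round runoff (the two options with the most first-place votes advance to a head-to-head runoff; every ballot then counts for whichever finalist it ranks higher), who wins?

Round 1 first-place votes: Blue 14, Orange 11, Purple 0, Yellow 0, Green 5. Blue and Orange advance.
Runoff: Blue is ranked above Orange on 14 ballots, Orange above Blue on 16.

Orange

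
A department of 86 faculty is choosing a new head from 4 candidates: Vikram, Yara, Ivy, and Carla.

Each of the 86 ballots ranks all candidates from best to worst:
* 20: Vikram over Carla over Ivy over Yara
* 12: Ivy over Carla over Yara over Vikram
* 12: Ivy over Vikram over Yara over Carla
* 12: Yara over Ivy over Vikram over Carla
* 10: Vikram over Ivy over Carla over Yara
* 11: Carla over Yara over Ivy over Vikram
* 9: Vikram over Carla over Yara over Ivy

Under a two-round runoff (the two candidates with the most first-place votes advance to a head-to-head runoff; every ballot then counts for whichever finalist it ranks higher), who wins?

Round 1 first-place votes: Vikram 39, Yara 12, Ivy 24, Carla 11. Vikram and Ivy advance.
Runoff: Vikram is ranked above Ivy on 39 ballots, Ivy above Vikram on 47.

Ivy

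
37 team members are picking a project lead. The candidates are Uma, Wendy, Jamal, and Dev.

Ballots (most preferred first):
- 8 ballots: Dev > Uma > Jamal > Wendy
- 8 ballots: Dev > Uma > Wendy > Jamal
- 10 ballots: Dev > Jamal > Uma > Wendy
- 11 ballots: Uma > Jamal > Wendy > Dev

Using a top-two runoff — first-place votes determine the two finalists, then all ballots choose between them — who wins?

Round 1 first-place votes: Uma 11, Wendy 0, Jamal 0, Dev 26. Dev and Uma advance.
Runoff: Dev is ranked above Uma on 26 ballots, Uma above Dev on 11.

Dev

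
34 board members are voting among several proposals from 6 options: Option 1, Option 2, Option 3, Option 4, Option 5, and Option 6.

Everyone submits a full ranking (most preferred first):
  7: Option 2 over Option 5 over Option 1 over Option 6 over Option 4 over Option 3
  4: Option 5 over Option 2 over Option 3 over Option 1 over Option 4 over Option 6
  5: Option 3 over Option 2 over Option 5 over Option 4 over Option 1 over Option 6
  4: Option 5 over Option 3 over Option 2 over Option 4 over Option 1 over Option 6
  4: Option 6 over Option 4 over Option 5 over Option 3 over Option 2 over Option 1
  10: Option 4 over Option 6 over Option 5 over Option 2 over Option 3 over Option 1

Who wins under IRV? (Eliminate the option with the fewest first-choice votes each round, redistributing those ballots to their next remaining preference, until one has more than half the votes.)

Round 1: Option 1 0, Option 2 7, Option 3 5, Option 4 10, Option 5 8, Option 6 4. Option 1 eliminated.
Round 2: Option 2 7, Option 3 5, Option 4 10, Option 5 8, Option 6 4. Option 6 eliminated.
Round 3: Option 2 7, Option 3 5, Option 4 14, Option 5 8. Option 3 eliminated.
Round 4: Option 2 12, Option 4 14, Option 5 8. Option 5 eliminated.
Round 5: Option 2 20, Option 4 14. Option 2 has a majority (≥18).

Option 2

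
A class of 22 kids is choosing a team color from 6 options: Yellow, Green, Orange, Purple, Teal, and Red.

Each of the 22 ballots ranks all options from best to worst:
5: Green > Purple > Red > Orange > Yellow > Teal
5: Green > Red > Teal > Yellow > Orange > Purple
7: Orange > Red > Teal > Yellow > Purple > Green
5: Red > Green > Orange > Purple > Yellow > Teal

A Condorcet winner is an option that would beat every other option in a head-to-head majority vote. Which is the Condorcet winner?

Red

Red vs Yellow: 22–0
Red vs Green: 12–10
Red vs Orange: 15–7
Red vs Purple: 17–5
Red vs Teal: 22–0
Red beats every other option.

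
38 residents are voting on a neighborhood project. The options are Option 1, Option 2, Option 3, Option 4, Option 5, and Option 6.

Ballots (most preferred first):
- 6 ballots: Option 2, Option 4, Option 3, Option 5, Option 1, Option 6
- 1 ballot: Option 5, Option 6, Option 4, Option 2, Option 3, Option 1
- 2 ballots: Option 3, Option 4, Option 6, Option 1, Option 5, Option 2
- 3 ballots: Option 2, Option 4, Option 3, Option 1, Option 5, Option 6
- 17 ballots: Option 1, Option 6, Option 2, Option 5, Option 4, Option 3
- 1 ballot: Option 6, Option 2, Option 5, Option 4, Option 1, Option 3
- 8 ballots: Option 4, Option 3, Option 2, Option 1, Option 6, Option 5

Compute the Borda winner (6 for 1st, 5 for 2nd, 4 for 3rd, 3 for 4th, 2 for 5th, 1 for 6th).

Option 2

Option 1: 6×2 + 1×1 + 2×3 + 3×3 + 17×6 + 1×2 + 8×3 = 156
Option 2: 6×6 + 1×3 + 2×1 + 3×6 + 17×4 + 1×5 + 8×4 = 164
Option 3: 6×4 + 1×2 + 2×6 + 3×4 + 17×1 + 1×1 + 8×5 = 108
Option 4: 6×5 + 1×4 + 2×5 + 3×5 + 17×2 + 1×3 + 8×6 = 144
Option 5: 6×3 + 1×6 + 2×2 + 3×2 + 17×3 + 1×4 + 8×1 = 97
Option 6: 6×1 + 1×5 + 2×4 + 3×1 + 17×5 + 1×6 + 8×2 = 129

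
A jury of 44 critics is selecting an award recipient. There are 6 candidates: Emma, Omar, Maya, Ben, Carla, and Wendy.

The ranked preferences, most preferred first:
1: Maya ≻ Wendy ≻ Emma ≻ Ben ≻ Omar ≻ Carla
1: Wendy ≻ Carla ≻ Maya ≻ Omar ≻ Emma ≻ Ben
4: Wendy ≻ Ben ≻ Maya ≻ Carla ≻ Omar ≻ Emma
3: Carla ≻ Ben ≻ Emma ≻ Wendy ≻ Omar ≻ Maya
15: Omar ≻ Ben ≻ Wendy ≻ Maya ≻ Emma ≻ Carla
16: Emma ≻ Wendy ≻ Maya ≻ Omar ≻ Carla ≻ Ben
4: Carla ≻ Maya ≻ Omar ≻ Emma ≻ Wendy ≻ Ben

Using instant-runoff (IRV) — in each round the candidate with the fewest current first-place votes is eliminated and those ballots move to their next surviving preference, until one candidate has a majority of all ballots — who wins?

Round 1: Emma 16, Omar 15, Maya 1, Ben 0, Carla 7, Wendy 5. Ben eliminated.
Round 2: Emma 16, Omar 15, Maya 1, Carla 7, Wendy 5. Maya eliminated.
Round 3: Emma 16, Omar 15, Carla 7, Wendy 6. Wendy eliminated.
Round 4: Emma 17, Omar 15, Carla 12. Carla eliminated.
Round 5: Emma 20, Omar 24. Omar has a majority (≥23).

Omar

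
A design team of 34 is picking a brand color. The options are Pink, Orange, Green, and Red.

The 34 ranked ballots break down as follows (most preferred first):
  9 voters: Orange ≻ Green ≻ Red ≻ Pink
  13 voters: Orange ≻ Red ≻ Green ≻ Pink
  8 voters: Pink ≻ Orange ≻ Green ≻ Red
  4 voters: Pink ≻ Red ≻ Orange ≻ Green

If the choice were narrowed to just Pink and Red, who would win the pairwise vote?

Pink is ranked above Red on 12 ballots; Red above Pink on 22.

Red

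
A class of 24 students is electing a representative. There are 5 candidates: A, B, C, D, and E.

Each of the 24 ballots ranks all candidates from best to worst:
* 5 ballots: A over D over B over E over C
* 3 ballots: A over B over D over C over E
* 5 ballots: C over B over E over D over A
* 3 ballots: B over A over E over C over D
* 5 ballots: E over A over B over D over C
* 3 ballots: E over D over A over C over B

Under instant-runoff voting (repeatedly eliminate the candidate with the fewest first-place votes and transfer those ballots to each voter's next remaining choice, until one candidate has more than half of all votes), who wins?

E

Round 1: A 8, B 3, C 5, D 0, E 8. D eliminated.
Round 2: A 8, B 3, C 5, E 8. B eliminated.
Round 3: A 11, C 5, E 8. C eliminated.
Round 4: A 11, E 13. E has a majority (≥13).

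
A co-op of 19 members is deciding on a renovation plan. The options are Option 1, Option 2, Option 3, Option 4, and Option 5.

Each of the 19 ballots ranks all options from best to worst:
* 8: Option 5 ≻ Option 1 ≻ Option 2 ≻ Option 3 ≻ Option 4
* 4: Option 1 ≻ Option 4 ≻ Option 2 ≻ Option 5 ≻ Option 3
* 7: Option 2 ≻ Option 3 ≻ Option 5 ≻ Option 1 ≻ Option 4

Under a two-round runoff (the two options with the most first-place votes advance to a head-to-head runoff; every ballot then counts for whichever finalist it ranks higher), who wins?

Option 2

Round 1 first-place votes: Option 1 4, Option 2 7, Option 3 0, Option 4 0, Option 5 8. Option 5 and Option 2 advance.
Runoff: Option 5 is ranked above Option 2 on 8 ballots, Option 2 above Option 5 on 11.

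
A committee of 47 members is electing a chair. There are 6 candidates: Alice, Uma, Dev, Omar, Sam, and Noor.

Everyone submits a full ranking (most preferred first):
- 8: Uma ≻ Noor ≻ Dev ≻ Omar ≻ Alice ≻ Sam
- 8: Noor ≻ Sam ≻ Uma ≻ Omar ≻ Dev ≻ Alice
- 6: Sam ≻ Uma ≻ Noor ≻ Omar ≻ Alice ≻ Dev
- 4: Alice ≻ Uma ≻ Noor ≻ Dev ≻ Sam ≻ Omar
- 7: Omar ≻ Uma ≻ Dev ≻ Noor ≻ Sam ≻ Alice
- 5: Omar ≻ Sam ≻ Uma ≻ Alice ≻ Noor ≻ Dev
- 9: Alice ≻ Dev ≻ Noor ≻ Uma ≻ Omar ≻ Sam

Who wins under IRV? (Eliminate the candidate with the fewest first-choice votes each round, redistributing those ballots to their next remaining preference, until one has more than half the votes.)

Round 1: Alice 13, Uma 8, Dev 0, Omar 12, Sam 6, Noor 8. Dev eliminated.
Round 2: Alice 13, Uma 8, Omar 12, Sam 6, Noor 8. Sam eliminated.
Round 3: Alice 13, Uma 14, Omar 12, Noor 8. Noor eliminated.
Round 4: Alice 13, Uma 22, Omar 12. Omar eliminated.
Round 5: Alice 13, Uma 34. Uma has a majority (≥24).

Uma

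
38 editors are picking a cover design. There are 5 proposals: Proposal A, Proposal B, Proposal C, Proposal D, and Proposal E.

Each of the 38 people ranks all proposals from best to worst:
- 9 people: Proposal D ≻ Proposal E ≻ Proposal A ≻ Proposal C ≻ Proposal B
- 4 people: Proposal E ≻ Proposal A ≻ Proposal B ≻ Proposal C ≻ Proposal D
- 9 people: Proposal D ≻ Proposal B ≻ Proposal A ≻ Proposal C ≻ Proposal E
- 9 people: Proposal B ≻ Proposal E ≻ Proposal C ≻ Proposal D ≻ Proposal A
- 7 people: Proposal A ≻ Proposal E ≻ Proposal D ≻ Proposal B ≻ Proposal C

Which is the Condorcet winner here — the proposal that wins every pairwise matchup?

Proposal E

Proposal E vs Proposal A: 22–16
Proposal E vs Proposal B: 20–18
Proposal E vs Proposal C: 29–9
Proposal E vs Proposal D: 20–18
Proposal E beats every other proposal.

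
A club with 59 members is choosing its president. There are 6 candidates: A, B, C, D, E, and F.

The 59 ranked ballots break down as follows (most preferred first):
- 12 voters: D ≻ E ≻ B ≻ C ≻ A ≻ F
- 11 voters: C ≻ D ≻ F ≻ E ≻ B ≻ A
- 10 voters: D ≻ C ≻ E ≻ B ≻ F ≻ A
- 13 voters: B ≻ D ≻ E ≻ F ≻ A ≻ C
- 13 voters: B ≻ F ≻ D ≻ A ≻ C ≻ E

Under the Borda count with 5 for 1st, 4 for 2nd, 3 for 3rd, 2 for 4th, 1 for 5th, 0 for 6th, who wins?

A: 12×1 + 11×0 + 10×0 + 13×1 + 13×2 = 51
B: 12×3 + 11×1 + 10×2 + 13×5 + 13×5 = 197
C: 12×2 + 11×5 + 10×4 + 13×0 + 13×1 = 132
D: 12×5 + 11×4 + 10×5 + 13×4 + 13×3 = 245
E: 12×4 + 11×2 + 10×3 + 13×3 + 13×0 = 139
F: 12×0 + 11×3 + 10×1 + 13×2 + 13×4 = 121

D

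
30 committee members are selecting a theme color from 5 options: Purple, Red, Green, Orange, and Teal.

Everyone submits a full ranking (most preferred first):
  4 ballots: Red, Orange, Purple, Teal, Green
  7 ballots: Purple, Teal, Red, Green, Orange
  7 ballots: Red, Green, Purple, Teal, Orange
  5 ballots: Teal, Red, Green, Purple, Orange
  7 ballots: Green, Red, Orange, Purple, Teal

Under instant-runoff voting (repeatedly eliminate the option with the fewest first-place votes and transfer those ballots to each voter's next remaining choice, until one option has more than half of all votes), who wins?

Round 1: Purple 7, Red 11, Green 7, Orange 0, Teal 5. Orange eliminated.
Round 2: Purple 7, Red 11, Green 7, Teal 5. Teal eliminated.
Round 3: Purple 7, Red 16, Green 7. Red has a majority (≥16).

Red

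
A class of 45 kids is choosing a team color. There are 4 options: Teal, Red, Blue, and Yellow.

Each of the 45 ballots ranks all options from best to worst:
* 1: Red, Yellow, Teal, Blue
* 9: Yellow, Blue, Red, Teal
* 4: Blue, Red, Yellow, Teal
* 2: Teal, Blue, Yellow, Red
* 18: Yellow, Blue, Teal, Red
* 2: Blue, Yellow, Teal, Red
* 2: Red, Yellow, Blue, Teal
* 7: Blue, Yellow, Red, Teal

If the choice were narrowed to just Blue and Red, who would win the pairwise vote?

Blue

Blue is ranked above Red on 42 ballots; Red above Blue on 3.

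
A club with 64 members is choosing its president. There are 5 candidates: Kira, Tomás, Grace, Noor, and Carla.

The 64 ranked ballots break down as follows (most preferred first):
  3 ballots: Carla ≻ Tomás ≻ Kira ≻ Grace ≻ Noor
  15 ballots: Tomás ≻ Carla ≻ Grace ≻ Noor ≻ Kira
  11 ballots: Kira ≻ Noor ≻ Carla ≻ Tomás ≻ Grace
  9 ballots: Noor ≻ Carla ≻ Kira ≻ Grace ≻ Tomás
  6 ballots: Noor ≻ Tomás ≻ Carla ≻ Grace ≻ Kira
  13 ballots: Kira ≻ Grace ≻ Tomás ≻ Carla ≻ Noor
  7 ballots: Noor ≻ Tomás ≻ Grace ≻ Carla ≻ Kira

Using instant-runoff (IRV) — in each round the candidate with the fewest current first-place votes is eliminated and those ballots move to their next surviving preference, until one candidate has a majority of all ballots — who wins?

Round 1: Kira 24, Tomás 15, Grace 0, Noor 22, Carla 3. Grace eliminated.
Round 2: Kira 24, Tomás 15, Noor 22, Carla 3. Carla eliminated.
Round 3: Kira 24, Tomás 18, Noor 22. Tomás eliminated.
Round 4: Kira 27, Noor 37. Noor has a majority (≥33).

Noor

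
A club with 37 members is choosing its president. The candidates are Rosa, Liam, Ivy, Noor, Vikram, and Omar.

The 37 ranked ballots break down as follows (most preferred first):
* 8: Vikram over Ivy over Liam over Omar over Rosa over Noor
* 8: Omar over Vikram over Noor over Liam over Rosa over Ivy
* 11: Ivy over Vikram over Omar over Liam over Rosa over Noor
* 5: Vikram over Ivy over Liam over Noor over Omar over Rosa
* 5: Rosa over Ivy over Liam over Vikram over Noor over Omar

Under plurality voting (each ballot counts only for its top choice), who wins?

Vikram

First-place votes: Rosa 5, Liam 0, Ivy 11, Noor 0, Vikram 13, Omar 8.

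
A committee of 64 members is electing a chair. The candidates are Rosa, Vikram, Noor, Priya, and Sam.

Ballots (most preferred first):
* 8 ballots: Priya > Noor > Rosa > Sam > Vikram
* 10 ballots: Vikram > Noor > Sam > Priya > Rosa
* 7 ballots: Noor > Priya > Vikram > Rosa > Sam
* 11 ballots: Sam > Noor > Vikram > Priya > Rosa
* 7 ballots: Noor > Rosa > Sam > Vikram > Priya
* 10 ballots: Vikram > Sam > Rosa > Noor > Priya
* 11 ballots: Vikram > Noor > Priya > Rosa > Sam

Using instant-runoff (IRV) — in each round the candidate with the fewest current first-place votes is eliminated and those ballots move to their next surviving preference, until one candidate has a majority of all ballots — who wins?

Noor

Round 1: Rosa 0, Vikram 31, Noor 14, Priya 8, Sam 11. Rosa eliminated.
Round 2: Vikram 31, Noor 14, Priya 8, Sam 11. Priya eliminated.
Round 3: Vikram 31, Noor 22, Sam 11. Sam eliminated.
Round 4: Vikram 31, Noor 33. Noor has a majority (≥33).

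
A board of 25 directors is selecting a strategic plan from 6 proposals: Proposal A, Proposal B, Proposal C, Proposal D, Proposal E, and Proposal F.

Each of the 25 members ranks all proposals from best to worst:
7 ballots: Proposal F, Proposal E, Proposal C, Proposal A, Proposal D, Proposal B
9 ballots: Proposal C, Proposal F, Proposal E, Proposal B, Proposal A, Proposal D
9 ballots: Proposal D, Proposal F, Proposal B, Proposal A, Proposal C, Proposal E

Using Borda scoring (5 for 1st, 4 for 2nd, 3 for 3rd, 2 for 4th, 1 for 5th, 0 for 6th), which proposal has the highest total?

Proposal A: 7×2 + 9×1 + 9×2 = 41
Proposal B: 7×0 + 9×2 + 9×3 = 45
Proposal C: 7×3 + 9×5 + 9×1 = 75
Proposal D: 7×1 + 9×0 + 9×5 = 52
Proposal E: 7×4 + 9×3 + 9×0 = 55
Proposal F: 7×5 + 9×4 + 9×4 = 107

Proposal F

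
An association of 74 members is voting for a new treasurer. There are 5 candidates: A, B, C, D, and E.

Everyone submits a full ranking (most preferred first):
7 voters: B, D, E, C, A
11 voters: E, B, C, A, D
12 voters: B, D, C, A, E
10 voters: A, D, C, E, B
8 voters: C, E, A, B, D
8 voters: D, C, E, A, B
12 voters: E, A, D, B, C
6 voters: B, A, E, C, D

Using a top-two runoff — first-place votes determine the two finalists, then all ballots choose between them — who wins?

E

Round 1 first-place votes: A 10, B 25, C 8, D 8, E 23. B and E advance.
Runoff: B is ranked above E on 25 ballots, E above B on 49.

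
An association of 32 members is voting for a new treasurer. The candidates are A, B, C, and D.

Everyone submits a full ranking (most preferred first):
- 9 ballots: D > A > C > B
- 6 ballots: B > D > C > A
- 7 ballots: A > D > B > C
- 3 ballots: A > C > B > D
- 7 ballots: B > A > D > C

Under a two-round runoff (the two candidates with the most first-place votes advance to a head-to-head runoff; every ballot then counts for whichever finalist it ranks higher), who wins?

Round 1 first-place votes: A 10, B 13, C 0, D 9. B and A advance.
Runoff: B is ranked above A on 13 ballots, A above B on 19.

A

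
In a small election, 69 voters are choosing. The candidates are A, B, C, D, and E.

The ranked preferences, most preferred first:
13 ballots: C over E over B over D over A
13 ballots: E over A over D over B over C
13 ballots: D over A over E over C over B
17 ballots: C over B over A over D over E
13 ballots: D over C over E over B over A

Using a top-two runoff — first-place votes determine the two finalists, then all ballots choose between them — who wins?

D

Round 1 first-place votes: A 0, B 0, C 30, D 26, E 13. C and D advance.
Runoff: C is ranked above D on 30 ballots, D above C on 39.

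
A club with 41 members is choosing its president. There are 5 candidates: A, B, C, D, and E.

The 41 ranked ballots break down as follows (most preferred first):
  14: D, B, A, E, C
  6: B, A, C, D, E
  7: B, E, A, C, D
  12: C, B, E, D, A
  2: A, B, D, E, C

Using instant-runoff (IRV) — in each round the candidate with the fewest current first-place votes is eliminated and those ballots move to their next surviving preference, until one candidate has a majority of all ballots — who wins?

B

Round 1: A 2, B 13, C 12, D 14, E 0. E eliminated.
Round 2: A 2, B 13, C 12, D 14. A eliminated.
Round 3: B 15, C 12, D 14. C eliminated.
Round 4: B 27, D 14. B has a majority (≥21).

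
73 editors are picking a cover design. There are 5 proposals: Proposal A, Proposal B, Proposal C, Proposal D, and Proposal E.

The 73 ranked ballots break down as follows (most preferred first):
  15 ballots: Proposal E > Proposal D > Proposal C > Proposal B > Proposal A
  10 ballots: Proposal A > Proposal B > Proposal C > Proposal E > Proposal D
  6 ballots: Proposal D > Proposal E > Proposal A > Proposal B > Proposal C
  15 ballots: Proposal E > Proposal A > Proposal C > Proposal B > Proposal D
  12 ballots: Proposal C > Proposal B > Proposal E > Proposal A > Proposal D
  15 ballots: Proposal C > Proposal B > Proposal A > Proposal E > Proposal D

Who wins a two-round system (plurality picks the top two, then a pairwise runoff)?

Round 1 first-place votes: Proposal A 10, Proposal B 0, Proposal C 27, Proposal D 6, Proposal E 30. Proposal E and Proposal C advance.
Runoff: Proposal E is ranked above Proposal C on 36 ballots, Proposal C above Proposal E on 37.

Proposal C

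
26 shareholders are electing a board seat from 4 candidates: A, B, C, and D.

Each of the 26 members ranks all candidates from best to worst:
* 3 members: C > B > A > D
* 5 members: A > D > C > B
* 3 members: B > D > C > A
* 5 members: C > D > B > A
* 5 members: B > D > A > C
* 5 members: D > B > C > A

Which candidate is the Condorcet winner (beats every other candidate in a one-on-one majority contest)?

D

D vs A: 18–8
D vs B: 15–11
D vs C: 18–8
D beats every other candidate.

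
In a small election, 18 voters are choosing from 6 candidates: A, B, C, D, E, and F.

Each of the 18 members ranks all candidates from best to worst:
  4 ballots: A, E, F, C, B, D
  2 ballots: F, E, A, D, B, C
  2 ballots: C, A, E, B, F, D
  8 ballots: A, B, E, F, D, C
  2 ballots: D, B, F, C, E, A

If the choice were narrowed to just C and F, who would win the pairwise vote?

F

C is ranked above F on 2 ballots; F above C on 16.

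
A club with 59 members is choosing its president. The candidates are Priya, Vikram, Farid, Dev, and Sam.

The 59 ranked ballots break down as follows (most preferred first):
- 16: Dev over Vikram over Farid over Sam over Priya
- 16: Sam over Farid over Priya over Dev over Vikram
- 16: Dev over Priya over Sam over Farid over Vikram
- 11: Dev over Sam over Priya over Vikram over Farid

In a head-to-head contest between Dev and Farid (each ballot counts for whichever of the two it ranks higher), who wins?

Dev is ranked above Farid on 43 ballots; Farid above Dev on 16.

Dev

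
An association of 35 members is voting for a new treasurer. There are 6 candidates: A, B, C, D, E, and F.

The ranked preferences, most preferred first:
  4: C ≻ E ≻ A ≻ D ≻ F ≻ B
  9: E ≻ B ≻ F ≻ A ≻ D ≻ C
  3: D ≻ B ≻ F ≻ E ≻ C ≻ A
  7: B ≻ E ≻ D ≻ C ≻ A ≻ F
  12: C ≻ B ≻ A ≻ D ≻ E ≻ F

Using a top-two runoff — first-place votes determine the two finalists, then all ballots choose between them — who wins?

E

Round 1 first-place votes: A 0, B 7, C 16, D 3, E 9, F 0. C and E advance.
Runoff: C is ranked above E on 16 ballots, E above C on 19.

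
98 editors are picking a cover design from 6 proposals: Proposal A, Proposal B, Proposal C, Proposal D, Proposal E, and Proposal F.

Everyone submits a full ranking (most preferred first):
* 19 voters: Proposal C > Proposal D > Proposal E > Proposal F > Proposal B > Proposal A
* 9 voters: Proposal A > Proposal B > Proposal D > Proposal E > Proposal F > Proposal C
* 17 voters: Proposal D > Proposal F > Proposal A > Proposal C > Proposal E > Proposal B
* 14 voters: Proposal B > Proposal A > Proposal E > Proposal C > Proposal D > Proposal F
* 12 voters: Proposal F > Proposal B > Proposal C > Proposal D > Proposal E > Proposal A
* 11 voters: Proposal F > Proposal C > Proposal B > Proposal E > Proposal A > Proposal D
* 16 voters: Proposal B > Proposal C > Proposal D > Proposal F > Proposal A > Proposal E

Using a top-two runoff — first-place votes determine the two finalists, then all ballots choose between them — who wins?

Proposal F

Round 1 first-place votes: Proposal A 9, Proposal B 30, Proposal C 19, Proposal D 17, Proposal E 0, Proposal F 23. Proposal B and Proposal F advance.
Runoff: Proposal B is ranked above Proposal F on 39 ballots, Proposal F above Proposal B on 59.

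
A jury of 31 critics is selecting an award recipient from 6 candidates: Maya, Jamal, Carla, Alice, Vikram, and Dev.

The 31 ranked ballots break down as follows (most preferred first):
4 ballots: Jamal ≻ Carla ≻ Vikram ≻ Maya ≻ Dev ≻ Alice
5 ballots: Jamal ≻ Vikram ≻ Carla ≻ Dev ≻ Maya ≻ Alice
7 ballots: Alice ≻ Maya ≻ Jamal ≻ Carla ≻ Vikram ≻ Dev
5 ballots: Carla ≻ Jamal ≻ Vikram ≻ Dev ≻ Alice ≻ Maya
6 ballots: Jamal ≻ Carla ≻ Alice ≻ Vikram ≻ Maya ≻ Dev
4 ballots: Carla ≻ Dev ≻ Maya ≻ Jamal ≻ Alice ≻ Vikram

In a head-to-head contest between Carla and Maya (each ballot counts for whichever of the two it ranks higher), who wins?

Carla

Carla is ranked above Maya on 24 ballots; Maya above Carla on 7.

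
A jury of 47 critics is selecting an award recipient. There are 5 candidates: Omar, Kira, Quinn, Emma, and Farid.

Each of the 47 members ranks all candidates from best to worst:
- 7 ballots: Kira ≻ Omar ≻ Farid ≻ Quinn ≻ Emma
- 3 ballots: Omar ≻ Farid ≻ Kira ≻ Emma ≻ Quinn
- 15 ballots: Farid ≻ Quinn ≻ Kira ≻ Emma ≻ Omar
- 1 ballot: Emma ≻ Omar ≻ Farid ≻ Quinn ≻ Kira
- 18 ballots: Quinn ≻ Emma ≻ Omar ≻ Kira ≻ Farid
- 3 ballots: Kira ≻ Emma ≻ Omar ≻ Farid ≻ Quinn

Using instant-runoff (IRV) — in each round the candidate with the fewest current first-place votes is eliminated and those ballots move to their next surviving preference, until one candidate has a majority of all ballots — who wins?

Round 1: Omar 3, Kira 10, Quinn 18, Emma 1, Farid 15. Emma eliminated.
Round 2: Omar 4, Kira 10, Quinn 18, Farid 15. Omar eliminated.
Round 3: Kira 10, Quinn 18, Farid 19. Kira eliminated.
Round 4: Quinn 18, Farid 29. Farid has a majority (≥24).

Farid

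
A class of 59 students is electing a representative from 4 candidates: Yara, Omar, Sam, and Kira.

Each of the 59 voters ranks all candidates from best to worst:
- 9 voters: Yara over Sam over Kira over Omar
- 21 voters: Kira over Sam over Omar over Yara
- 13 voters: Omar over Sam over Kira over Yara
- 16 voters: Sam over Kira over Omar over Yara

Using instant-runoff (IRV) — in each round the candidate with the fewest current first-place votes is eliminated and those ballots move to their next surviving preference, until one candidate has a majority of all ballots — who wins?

Round 1: Yara 9, Omar 13, Sam 16, Kira 21. Yara eliminated.
Round 2: Omar 13, Sam 25, Kira 21. Omar eliminated.
Round 3: Sam 38, Kira 21. Sam has a majority (≥30).

Sam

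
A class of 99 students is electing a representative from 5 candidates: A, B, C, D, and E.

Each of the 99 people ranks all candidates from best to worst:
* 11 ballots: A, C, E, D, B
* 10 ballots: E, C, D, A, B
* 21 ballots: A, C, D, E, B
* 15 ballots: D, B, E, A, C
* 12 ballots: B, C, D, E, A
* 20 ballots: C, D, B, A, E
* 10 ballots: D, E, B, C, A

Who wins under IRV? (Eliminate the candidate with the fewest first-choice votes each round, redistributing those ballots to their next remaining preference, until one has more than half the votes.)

C

Round 1: A 32, B 12, C 20, D 25, E 10. E eliminated.
Round 2: A 32, B 12, C 30, D 25. B eliminated.
Round 3: A 32, C 42, D 25. D eliminated.
Round 4: A 47, C 52. C has a majority (≥50).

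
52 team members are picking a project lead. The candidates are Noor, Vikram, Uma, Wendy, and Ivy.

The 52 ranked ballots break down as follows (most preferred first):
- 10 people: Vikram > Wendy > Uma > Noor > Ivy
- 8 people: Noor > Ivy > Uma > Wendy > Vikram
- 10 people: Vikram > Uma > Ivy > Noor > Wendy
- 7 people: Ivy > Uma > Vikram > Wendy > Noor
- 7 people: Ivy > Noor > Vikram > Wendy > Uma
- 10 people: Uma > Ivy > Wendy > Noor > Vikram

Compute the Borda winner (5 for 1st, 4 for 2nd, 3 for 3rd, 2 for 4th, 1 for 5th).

Noor: 10×2 + 8×5 + 10×2 + 7×1 + 7×4 + 10×2 = 135
Vikram: 10×5 + 8×1 + 10×5 + 7×3 + 7×3 + 10×1 = 160
Uma: 10×3 + 8×3 + 10×4 + 7×4 + 7×1 + 10×5 = 179
Wendy: 10×4 + 8×2 + 10×1 + 7×2 + 7×2 + 10×3 = 124
Ivy: 10×1 + 8×4 + 10×3 + 7×5 + 7×5 + 10×4 = 182

Ivy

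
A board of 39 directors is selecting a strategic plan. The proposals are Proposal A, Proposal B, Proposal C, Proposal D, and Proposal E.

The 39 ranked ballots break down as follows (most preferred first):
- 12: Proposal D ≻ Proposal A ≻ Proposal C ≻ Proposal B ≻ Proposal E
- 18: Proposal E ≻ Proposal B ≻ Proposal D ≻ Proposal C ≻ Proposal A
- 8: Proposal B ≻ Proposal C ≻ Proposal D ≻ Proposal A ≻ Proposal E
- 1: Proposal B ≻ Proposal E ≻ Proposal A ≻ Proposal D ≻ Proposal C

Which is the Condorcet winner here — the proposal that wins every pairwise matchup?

Proposal B

Proposal B vs Proposal A: 27–12
Proposal B vs Proposal C: 27–12
Proposal B vs Proposal D: 27–12
Proposal B vs Proposal E: 21–18
Proposal B beats every other proposal.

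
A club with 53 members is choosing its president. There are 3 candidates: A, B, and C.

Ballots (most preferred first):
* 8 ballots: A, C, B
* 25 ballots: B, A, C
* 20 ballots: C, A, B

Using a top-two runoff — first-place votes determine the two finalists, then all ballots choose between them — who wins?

Round 1 first-place votes: A 8, B 25, C 20. B and C advance.
Runoff: B is ranked above C on 25 ballots, C above B on 28.

C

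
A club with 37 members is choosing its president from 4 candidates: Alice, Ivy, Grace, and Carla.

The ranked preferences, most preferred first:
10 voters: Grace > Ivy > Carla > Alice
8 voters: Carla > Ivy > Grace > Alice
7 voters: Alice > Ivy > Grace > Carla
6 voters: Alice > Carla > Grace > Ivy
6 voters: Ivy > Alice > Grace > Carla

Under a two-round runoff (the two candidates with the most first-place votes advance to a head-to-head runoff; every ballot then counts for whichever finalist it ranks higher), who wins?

Round 1 first-place votes: Alice 13, Ivy 6, Grace 10, Carla 8. Alice and Grace advance.
Runoff: Alice is ranked above Grace on 19 ballots, Grace above Alice on 18.

Alice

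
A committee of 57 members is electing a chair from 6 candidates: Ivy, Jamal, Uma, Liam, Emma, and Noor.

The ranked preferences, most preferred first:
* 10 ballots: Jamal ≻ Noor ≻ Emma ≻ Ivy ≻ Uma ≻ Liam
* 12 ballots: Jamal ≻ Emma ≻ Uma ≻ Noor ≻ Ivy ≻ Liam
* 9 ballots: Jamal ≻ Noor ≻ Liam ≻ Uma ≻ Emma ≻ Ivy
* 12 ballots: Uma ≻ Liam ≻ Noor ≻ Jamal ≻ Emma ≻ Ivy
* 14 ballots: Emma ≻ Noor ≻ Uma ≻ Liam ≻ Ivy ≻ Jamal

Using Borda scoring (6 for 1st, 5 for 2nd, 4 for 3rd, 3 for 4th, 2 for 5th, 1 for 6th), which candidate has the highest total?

Ivy: 10×3 + 12×2 + 9×1 + 12×1 + 14×2 = 103
Jamal: 10×6 + 12×6 + 9×6 + 12×3 + 14×1 = 236
Uma: 10×2 + 12×4 + 9×3 + 12×6 + 14×4 = 223
Liam: 10×1 + 12×1 + 9×4 + 12×5 + 14×3 = 160
Emma: 10×4 + 12×5 + 9×2 + 12×2 + 14×6 = 226
Noor: 10×5 + 12×3 + 9×5 + 12×4 + 14×5 = 249

Noor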